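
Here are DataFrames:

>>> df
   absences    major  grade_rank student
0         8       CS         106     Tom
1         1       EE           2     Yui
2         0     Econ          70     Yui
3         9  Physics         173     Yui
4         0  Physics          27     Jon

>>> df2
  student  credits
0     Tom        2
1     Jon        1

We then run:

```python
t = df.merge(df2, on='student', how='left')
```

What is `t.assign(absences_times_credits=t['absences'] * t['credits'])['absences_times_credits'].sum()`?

16.0

merge on 'student' (how='left') → 5 rows:
   absences    major  grade_rank student  credits
0         8       CS         106     Tom      2.0
1         1       EE           2     Yui      NaN
2         0     Econ          70     Yui      NaN
3         9  Physics         173     Yui      NaN
4         0  Physics          27     Jon      1.0
add column absences_times_credits = t['absences'] * t['credits']:
   absences    major  grade_rank student  credits  absences_times_credits
0         8       CS         106     Tom      2.0                    16.0
1         1       EE           2     Yui      NaN                     NaN
2         0     Econ          70     Yui      NaN                     NaN
3         9  Physics         173     Yui      NaN                     NaN
4         0  Physics          27     Jon      1.0                     0.0
The sum of column 'absences_times_credits' is 16.0.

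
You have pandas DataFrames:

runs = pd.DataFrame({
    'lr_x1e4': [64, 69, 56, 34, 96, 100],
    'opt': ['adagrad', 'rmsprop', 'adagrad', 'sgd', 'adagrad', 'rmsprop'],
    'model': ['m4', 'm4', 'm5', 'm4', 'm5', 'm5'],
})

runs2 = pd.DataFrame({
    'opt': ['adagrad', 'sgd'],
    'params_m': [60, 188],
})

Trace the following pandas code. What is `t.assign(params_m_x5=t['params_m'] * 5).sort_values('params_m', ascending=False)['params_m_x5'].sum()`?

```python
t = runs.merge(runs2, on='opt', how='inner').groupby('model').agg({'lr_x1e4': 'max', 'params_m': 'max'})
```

merge on 'opt' (how='inner') → 4 rows:
   lr_x1e4      opt model  params_m
0       64  adagrad    m4        60
1       56  adagrad    m5        60
2       34      sgd    m4       188
3       96  adagrad    m5        60
group by model: max(lr_x1e4), max(params_m):
       lr_x1e4  params_m
model                   
m4          64       188
m5          96        60
add column params_m_x5 = t['params_m'] * 5:
       lr_x1e4  params_m  params_m_x5
model                                
m4          64       188          940
m5          96        60          300
sort by params_m descending:
       lr_x1e4  params_m  params_m_x5
model                                
m4          64       188          940
m5          96        60          300

1240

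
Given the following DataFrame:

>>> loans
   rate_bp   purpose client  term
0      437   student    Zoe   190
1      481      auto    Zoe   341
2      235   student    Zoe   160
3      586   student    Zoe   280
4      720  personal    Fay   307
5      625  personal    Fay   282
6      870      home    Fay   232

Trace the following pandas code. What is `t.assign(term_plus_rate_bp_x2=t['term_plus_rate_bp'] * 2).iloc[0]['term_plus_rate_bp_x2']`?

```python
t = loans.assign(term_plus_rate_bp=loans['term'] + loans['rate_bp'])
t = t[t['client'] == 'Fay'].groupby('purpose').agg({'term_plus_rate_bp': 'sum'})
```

add column term_plus_rate_bp = loans['term'] + loans['rate_bp']:
   rate_bp   purpose client  term  term_plus_rate_bp
0      437   student    Zoe   190                627
1      481      auto    Zoe   341                822
2      235   student    Zoe   160                395
3      586   student    Zoe   280                866
4      720  personal    Fay   307               1027
5      625  personal    Fay   282                907
6      870      home    Fay   232               1102
filter rows where client == 'Fay':
   rate_bp   purpose client  term  term_plus_rate_bp
4      720  personal    Fay   307               1027
5      625  personal    Fay   282                907
6      870      home    Fay   232               1102
group by purpose, sum of term_plus_rate_bp:
          term_plus_rate_bp
purpose                    
home                   1102
personal               1934
add column term_plus_rate_bp_x2 = t['term_plus_rate_bp'] * 2:
          term_plus_rate_bp  term_plus_rate_bp_x2
purpose                                          
home                   1102                  2204
personal               1934                  3868

2204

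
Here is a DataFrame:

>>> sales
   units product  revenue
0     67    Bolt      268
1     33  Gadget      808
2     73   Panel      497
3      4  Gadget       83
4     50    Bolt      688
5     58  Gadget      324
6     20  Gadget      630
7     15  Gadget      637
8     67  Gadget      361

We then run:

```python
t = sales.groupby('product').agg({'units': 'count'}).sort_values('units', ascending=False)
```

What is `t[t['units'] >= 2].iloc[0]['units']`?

6

group by product, count of units:
         units
product       
Bolt         2
Gadget       6
Panel        1
sort by units descending:
         units
product       
Gadget       6
Bolt         2
Panel        1
filter rows where units >= 2:
         units
product       
Gadget       6
Bolt         2
Then the value at position 0, column 'units': 6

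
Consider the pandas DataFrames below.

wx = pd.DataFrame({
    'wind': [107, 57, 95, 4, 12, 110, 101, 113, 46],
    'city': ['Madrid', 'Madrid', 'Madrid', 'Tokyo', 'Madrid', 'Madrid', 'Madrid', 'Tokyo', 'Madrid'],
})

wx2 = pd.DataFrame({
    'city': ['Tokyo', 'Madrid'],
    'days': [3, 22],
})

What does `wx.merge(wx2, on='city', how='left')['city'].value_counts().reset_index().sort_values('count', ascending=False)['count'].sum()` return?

9

merge on 'city' (how='left') → 9 rows:
   wind    city  days
0   107  Madrid    22
1    57  Madrid    22
2    95  Madrid    22
3     4   Tokyo     3
4    12  Madrid    22
5   110  Madrid    22
6   101  Madrid    22
7   113   Tokyo     3
8    46  Madrid    22
value_counts of city:
city
Madrid    7
Tokyo     2
Name: count, dtype: int64
reset_index():
     city  count
0  Madrid      7
1   Tokyo      2
sort by count descending:
     city  count
0  Madrid      7
1   Tokyo      2
Hence 9.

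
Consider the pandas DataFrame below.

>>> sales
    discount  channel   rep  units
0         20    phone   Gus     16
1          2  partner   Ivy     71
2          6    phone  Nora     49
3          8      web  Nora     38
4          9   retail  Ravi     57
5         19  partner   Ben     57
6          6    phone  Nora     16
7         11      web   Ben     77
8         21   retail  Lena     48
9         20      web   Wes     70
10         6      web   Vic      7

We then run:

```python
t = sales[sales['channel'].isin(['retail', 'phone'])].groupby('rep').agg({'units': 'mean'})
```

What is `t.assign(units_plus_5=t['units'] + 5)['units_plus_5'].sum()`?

filter rows where channel in ['retail', 'phone']:
   discount channel   rep  units
0        20   phone   Gus     16
2         6   phone  Nora     49
4         9  retail  Ravi     57
6         6   phone  Nora     16
8        21  retail  Lena     48
group by rep, mean of units:
      units
rep        
Gus    16.0
Lena   48.0
Nora   32.5
Ravi   57.0
add column units_plus_5 = t['units'] + 5:
      units  units_plus_5
rep                      
Gus    16.0          21.0
Lena   48.0          53.0
Nora   32.5          37.5
Ravi   57.0          62.0
Hence 173.5.

173.5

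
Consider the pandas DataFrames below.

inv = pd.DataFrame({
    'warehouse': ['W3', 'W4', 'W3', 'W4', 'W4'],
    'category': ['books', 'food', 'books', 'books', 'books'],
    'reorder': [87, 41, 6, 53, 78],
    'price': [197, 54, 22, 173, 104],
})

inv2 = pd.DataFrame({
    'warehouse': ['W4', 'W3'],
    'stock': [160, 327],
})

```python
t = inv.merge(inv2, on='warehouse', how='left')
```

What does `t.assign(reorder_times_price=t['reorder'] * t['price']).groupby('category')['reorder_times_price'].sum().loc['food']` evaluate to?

merge on 'warehouse' (how='left') → 5 rows:
  warehouse category  reorder  price  stock
0        W3    books       87    197    327
1        W4     food       41     54    160
2        W3    books        6     22    327
3        W4    books       53    173    160
4        W4    books       78    104    160
add column reorder_times_price = t['reorder'] * t['price']:
  warehouse category  reorder  price  stock  reorder_times_price
0        W3    books       87    197    327                17139
1        W4     food       41     54    160                 2214
2        W3    books        6     22    327                  132
3        W4    books       53    173    160                 9169
4        W4    books       78    104    160                 8112
group by category, sum of reorder_times_price:
category
books    34552
food      2214
Name: reorder_times_price, dtype: int64

2214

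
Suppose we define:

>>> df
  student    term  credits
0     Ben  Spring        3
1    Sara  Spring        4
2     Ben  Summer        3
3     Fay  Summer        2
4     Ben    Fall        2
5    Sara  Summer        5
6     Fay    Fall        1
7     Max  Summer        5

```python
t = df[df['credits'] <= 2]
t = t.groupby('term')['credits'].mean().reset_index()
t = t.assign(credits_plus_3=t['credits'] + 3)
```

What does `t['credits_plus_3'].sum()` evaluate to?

filter rows where credits <= 2:
  student    term  credits
3     Fay  Summer        2
4     Ben    Fall        2
6     Fay    Fall        1
group by term, mean of credits:
term
Fall      1.5
Summer    2.0
Name: credits, dtype: float64
reset_index():
     term  credits
0    Fall      1.5
1  Summer      2.0
add column credits_plus_3 = t['credits'] + 3:
     term  credits  credits_plus_3
0    Fall      1.5             4.5
1  Summer      2.0             5.0
Taking the sum of column 'credits_plus_3' gives 9.5.

9.5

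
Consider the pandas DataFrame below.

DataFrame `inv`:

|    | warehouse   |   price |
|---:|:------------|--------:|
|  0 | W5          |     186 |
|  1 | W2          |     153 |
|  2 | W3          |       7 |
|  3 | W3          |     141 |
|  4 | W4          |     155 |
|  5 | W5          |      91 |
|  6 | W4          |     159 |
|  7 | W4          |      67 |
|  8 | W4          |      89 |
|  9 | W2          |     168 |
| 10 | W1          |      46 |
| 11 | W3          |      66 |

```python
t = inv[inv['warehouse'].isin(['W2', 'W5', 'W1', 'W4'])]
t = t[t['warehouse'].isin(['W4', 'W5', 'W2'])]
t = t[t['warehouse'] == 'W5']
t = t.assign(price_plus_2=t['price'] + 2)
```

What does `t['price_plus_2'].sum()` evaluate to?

filter rows where warehouse in ['W2', 'W5', 'W1', 'W4']:
   warehouse  price
0         W5    186
1         W2    153
4         W4    155
5         W5     91
6         W4    159
7         W4     67
8         W4     89
9         W2    168
10        W1     46
filter rows where warehouse in ['W4', 'W5', 'W2']:
  warehouse  price
0        W5    186
1        W2    153
4        W4    155
5        W5     91
6        W4    159
7        W4     67
8        W4     89
9        W2    168
filter rows where warehouse == 'W5':
  warehouse  price
0        W5    186
5        W5     91
add column price_plus_2 = t['price'] + 2:
  warehouse  price  price_plus_2
0        W5    186           188
5        W5     91            93
The sum of column 'price_plus_2' is 281.

281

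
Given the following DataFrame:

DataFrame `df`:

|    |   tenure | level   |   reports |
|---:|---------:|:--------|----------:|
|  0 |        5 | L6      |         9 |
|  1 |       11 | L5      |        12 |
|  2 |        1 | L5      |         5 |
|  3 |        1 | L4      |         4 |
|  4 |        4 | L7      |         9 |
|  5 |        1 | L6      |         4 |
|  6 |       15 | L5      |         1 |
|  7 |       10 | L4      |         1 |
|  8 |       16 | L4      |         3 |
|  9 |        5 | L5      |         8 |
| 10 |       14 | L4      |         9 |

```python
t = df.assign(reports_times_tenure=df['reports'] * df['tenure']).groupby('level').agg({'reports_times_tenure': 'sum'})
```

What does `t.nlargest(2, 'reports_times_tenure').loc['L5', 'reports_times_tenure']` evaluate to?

192

add column reports_times_tenure = df['reports'] * df['tenure']:
    tenure level  reports  reports_times_tenure
0        5    L6        9                    45
1       11    L5       12                   132
2        1    L5        5                     5
3        1    L4        4                     4
4        4    L7        9                    36
5        1    L6        4                     4
6       15    L5        1                    15
7       10    L4        1                    10
8       16    L4        3                    48
9        5    L5        8                    40
10      14    L4        9                   126
group by level, sum of reports_times_tenure:
       reports_times_tenure
level                      
L4                      188
L5                      192
L6                       49
L7                       36
take 2 rows with largest reports_times_tenure:
       reports_times_tenure
level                      
L5                      192
L4                      188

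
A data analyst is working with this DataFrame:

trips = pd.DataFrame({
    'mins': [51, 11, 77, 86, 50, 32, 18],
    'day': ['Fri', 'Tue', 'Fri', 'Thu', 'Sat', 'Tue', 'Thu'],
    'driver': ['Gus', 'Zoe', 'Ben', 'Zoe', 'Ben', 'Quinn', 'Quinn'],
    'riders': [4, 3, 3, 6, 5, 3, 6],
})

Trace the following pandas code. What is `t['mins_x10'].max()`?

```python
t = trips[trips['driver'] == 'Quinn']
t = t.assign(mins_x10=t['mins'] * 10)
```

filter rows where driver == 'Quinn':
   mins  day driver  riders
5    32  Tue  Quinn       3
6    18  Thu  Quinn       6
add column mins_x10 = t['mins'] * 10:
   mins  day driver  riders  mins_x10
5    32  Tue  Quinn       3       320
6    18  Thu  Quinn       6       180
Hence 320.

320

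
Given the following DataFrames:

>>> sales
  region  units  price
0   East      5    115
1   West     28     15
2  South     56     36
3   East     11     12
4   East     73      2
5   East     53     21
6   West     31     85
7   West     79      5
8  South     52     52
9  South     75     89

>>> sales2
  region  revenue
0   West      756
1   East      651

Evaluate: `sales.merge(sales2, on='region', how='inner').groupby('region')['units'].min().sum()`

merge on 'region' (how='inner') → 7 rows:
  region  units  price  revenue
0   East      5    115      651
1   West     28     15      756
2   East     11     12      651
3   East     73      2      651
4   East     53     21      651
5   West     31     85      756
6   West     79      5      756
group by region, min of units:
region
East     5
West    28
Name: units, dtype: int64
So sum() = 33.

33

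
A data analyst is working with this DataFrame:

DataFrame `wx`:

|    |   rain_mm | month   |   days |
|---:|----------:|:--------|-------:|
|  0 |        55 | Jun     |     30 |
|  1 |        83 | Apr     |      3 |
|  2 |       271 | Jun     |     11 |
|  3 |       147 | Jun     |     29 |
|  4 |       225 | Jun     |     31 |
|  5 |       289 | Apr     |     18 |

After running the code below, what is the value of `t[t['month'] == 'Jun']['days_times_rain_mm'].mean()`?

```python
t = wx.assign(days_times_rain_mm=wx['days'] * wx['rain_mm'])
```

add column days_times_rain_mm = wx['days'] * wx['rain_mm']:
   rain_mm month  days  days_times_rain_mm
0       55   Jun    30                1650
1       83   Apr     3                 249
2      271   Jun    11                2981
3      147   Jun    29                4263
4      225   Jun    31                6975
5      289   Apr    18                5202
filter rows where month == 'Jun':
   rain_mm month  days  days_times_rain_mm
0       55   Jun    30                1650
2      271   Jun    11                2981
3      147   Jun    29                4263
4      225   Jun    31                6975
Hence 3967.25.

3967.25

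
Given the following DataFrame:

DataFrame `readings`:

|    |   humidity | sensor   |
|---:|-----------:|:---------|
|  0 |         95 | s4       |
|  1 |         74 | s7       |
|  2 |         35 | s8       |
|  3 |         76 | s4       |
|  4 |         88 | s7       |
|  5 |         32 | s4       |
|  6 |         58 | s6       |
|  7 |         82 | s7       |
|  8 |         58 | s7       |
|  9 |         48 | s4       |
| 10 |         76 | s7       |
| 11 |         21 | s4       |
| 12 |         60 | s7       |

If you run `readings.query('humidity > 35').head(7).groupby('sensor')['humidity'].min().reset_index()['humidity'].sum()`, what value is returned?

filter rows where humidity > 35:
    humidity sensor
0         95     s4
1         74     s7
3         76     s4
4         88     s7
6         58     s6
7         82     s7
8         58     s7
9         48     s4
10        76     s7
12        60     s7
take first 7 rows:
   humidity sensor
0        95     s4
1        74     s7
3        76     s4
4        88     s7
6        58     s6
7        82     s7
8        58     s7
group by sensor, min of humidity:
sensor
s4    76
s6    58
s7    58
Name: humidity, dtype: int64
reset_index():
  sensor  humidity
0     s4        76
1     s6        58
2     s7        58
The sum of column 'humidity' is 192.

192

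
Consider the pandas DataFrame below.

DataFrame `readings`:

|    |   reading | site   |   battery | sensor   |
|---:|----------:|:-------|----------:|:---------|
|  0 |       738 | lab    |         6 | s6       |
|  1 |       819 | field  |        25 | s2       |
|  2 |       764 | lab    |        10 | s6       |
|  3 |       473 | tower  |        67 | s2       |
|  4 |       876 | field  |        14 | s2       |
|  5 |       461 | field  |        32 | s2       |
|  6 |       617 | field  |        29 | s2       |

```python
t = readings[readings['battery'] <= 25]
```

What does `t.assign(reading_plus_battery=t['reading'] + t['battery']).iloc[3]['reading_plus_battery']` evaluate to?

filter rows where battery <= 25:
   reading   site  battery sensor
0      738    lab        6     s6
1      819  field       25     s2
2      764    lab       10     s6
4      876  field       14     s2
add column reading_plus_battery = t['reading'] + t['battery']:
   reading   site  battery sensor  reading_plus_battery
0      738    lab        6     s6                   744
1      819  field       25     s2                   844
2      764    lab       10     s6                   774
4      876  field       14     s2                   890
Finally, value at position 3, column 'reading_plus_battery' = 890.

890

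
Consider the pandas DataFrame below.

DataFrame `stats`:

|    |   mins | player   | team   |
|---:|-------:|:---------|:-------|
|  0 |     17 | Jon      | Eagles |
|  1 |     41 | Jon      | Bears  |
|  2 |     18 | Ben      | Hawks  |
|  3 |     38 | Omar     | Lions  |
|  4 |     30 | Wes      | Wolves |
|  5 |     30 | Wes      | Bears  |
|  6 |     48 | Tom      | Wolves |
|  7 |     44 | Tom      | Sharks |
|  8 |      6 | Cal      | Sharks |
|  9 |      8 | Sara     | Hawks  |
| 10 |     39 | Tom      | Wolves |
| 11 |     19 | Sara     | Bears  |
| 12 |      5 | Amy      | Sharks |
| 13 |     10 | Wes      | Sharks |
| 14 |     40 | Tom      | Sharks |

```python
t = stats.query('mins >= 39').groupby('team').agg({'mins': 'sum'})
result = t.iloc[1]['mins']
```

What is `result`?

filter rows where mins >= 39:
    mins player    team
1     41    Jon   Bears
6     48    Tom  Wolves
7     44    Tom  Sharks
10    39    Tom  Wolves
14    40    Tom  Sharks
group by team, sum of mins:
        mins
team        
Bears     41
Sharks    84
Wolves    87

84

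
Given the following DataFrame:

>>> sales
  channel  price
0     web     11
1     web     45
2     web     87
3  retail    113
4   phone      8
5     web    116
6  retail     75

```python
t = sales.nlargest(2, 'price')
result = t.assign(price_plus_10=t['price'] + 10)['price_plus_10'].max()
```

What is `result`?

take 2 rows with largest price:
  channel  price
5     web    116
3  retail    113
add column price_plus_10 = t['price'] + 10:
  channel  price  price_plus_10
5     web    116            126
3  retail    113            123
Then the max of column 'price_plus_10': 126

126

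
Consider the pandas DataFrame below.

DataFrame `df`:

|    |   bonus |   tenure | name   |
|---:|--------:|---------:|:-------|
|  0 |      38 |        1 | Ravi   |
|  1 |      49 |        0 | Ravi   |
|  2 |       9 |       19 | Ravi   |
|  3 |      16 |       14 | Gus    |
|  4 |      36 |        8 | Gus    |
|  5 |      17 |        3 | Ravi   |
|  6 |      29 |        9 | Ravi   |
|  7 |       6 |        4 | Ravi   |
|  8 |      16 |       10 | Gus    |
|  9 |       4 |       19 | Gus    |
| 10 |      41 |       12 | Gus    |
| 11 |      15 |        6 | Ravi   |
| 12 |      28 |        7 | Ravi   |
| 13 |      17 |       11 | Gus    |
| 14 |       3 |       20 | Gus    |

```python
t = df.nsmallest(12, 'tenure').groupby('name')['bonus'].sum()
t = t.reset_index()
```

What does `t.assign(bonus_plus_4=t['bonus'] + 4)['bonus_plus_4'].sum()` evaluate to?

316

take 12 rows with smallest tenure:
    bonus  tenure  name
1      49       0  Ravi
0      38       1  Ravi
5      17       3  Ravi
7       6       4  Ravi
11     15       6  Ravi
12     28       7  Ravi
4      36       8   Gus
6      29       9  Ravi
8      16      10   Gus
13     17      11   Gus
10     41      12   Gus
3      16      14   Gus
group by name, sum of bonus:
name
Gus     126
Ravi    182
Name: bonus, dtype: int64
reset_index():
   name  bonus
0   Gus    126
1  Ravi    182
add column bonus_plus_4 = t['bonus'] + 4:
   name  bonus  bonus_plus_4
0   Gus    126           130
1  Ravi    182           186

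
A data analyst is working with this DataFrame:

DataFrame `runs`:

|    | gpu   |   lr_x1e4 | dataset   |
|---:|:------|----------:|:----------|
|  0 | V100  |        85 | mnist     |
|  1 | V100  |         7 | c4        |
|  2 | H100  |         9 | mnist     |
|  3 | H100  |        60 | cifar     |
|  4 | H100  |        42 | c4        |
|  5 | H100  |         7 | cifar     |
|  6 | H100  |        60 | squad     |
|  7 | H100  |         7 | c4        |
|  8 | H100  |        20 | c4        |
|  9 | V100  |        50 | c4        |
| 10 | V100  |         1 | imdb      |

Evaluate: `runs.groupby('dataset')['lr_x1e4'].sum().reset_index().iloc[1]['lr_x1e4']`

group by dataset, sum of lr_x1e4:
dataset
c4       126
cifar     67
imdb       1
mnist     94
squad     60
Name: lr_x1e4, dtype: int64
reset_index():
  dataset  lr_x1e4
0      c4      126
1   cifar       67
2    imdb        1
3   mnist       94
4   squad       60
Finally, value at position 1, column 'lr_x1e4' = 67.

67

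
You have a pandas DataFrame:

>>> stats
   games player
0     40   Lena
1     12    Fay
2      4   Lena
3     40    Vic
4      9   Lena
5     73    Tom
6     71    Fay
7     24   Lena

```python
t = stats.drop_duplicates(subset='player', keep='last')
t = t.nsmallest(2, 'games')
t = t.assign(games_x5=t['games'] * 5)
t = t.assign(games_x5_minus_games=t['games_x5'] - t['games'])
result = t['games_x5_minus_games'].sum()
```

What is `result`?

drop duplicate player (keep=last):
   games player
3     40    Vic
5     73    Tom
6     71    Fay
7     24   Lena
take 2 rows with smallest games:
   games player
7     24   Lena
3     40    Vic
add column games_x5 = t['games'] * 5:
   games player  games_x5
7     24   Lena       120
3     40    Vic       200
add column games_x5_minus_games = t['games_x5'] - t['games']:
   games player  games_x5  games_x5_minus_games
7     24   Lena       120                    96
3     40    Vic       200                   160
Taking the sum of column 'games_x5_minus_games' gives 256.

256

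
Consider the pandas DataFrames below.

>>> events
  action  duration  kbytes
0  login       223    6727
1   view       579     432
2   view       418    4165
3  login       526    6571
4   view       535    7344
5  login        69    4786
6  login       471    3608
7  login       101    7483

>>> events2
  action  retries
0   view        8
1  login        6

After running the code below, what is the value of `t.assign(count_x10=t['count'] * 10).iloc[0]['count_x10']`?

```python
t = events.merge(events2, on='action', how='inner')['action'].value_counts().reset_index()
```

50

merge on 'action' (how='inner') → 8 rows:
  action  duration  kbytes  retries
0  login       223    6727        6
1   view       579     432        8
2   view       418    4165        8
3  login       526    6571        6
4   view       535    7344        8
5  login        69    4786        6
6  login       471    3608        6
7  login       101    7483        6
value_counts of action:
action
login    5
view     3
Name: count, dtype: int64
reset_index():
  action  count
0  login      5
1   view      3
add column count_x10 = t['count'] * 10:
  action  count  count_x10
0  login      5         50
1   view      3         30
So iloc[0]['count_x10'] = 50.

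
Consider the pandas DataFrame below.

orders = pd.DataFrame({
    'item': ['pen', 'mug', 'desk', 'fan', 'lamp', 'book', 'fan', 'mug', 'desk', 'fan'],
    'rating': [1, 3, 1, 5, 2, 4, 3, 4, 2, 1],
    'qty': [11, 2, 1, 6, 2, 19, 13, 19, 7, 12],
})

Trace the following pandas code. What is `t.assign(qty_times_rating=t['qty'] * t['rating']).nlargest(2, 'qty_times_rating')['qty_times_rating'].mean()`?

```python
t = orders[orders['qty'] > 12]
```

filter rows where qty > 12:
   item  rating  qty
5  book       4   19
6   fan       3   13
7   mug       4   19
add column qty_times_rating = t['qty'] * t['rating']:
   item  rating  qty  qty_times_rating
5  book       4   19                76
6   fan       3   13                39
7   mug       4   19                76
take 2 rows with largest qty_times_rating:
   item  rating  qty  qty_times_rating
5  book       4   19                76
7   mug       4   19                76

76.0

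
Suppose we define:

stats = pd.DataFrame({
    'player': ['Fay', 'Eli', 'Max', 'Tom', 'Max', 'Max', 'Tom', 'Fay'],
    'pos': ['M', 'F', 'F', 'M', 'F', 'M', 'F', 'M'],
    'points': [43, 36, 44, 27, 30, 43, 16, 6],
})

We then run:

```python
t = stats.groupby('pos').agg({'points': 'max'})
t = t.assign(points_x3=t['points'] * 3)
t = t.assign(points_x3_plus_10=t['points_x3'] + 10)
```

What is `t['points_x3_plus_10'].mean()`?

140.5

group by pos, max of points:
     points
pos        
F        44
M        43
add column points_x3 = t['points'] * 3:
     points  points_x3
pos                   
F        44        132
M        43        129
add column points_x3_plus_10 = t['points_x3'] + 10:
     points  points_x3  points_x3_plus_10
pos                                      
F        44        132                142
M        43        129                139
mean of column 'points_x3_plus_10' → 140.5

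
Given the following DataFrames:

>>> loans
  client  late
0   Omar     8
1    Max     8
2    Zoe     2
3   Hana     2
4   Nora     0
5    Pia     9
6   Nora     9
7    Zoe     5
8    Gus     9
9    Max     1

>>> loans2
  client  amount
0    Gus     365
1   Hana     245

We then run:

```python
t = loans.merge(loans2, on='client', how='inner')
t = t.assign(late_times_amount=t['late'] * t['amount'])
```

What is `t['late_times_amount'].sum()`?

merge on 'client' (how='inner') → 2 rows:
  client  late  amount
0   Hana     2     245
1    Gus     9     365
add column late_times_amount = t['late'] * t['amount']:
  client  late  amount  late_times_amount
0   Hana     2     245                490
1    Gus     9     365               3285
Finally, sum of column 'late_times_amount' = 3775.

3775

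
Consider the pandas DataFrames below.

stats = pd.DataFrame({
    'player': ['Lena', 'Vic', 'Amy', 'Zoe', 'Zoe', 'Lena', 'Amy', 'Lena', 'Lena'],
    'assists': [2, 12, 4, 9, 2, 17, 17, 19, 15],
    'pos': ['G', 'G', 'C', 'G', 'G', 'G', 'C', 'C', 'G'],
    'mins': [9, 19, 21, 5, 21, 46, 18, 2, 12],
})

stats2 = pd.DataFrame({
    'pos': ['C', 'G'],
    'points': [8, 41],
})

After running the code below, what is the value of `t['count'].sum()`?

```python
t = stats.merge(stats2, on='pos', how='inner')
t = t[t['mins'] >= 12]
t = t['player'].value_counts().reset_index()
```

6

merge on 'pos' (how='inner') → 9 rows:
  player  assists pos  mins  points
0   Lena        2   G     9      41
1    Vic       12   G    19      41
2    Amy        4   C    21       8
3    Zoe        9   G     5      41
4    Zoe        2   G    21      41
5   Lena       17   G    46      41
6    Amy       17   C    18       8
7   Lena       19   C     2       8
8   Lena       15   G    12      41
filter rows where mins >= 12:
  player  assists pos  mins  points
1    Vic       12   G    19      41
2    Amy        4   C    21       8
4    Zoe        2   G    21      41
5   Lena       17   G    46      41
6    Amy       17   C    18       8
8   Lena       15   G    12      41
value_counts of player:
player
Amy     2
Lena    2
Vic     1
Zoe     1
Name: count, dtype: int64
reset_index():
  player  count
0    Amy      2
1   Lena      2
2    Vic      1
3    Zoe      1
The sum of column 'count' is 6.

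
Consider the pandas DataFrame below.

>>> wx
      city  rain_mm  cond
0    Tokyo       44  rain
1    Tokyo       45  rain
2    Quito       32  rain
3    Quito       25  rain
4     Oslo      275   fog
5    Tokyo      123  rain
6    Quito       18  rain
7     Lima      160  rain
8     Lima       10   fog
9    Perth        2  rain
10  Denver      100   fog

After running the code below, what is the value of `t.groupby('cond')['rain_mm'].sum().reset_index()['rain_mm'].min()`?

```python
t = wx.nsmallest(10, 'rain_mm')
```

110

take 10 rows with smallest rain_mm:
      city  rain_mm  cond
9    Perth        2  rain
8     Lima       10   fog
6    Quito       18  rain
3    Quito       25  rain
2    Quito       32  rain
0    Tokyo       44  rain
1    Tokyo       45  rain
10  Denver      100   fog
5    Tokyo      123  rain
7     Lima      160  rain
group by cond, sum of rain_mm:
cond
fog     110
rain    449
Name: rain_mm, dtype: int64
reset_index():
   cond  rain_mm
0   fog      110
1  rain      449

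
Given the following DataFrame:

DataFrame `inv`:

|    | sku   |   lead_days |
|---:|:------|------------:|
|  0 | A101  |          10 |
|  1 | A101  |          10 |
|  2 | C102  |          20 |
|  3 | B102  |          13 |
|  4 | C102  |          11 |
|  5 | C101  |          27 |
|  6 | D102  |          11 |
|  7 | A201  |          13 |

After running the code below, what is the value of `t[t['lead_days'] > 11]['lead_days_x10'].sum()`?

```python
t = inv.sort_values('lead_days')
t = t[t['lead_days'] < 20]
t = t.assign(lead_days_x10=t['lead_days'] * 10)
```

260

sort by lead_days:
    sku  lead_days
0  A101         10
1  A101         10
4  C102         11
6  D102         11
3  B102         13
7  A201         13
2  C102         20
5  C101         27
filter rows where lead_days < 20:
    sku  lead_days
0  A101         10
1  A101         10
4  C102         11
6  D102         11
3  B102         13
7  A201         13
add column lead_days_x10 = t['lead_days'] * 10:
    sku  lead_days  lead_days_x10
0  A101         10            100
1  A101         10            100
4  C102         11            110
6  D102         11            110
3  B102         13            130
7  A201         13            130
filter rows where lead_days > 11:
    sku  lead_days  lead_days_x10
3  B102         13            130
7  A201         13            130
The sum of column 'lead_days_x10' is 260.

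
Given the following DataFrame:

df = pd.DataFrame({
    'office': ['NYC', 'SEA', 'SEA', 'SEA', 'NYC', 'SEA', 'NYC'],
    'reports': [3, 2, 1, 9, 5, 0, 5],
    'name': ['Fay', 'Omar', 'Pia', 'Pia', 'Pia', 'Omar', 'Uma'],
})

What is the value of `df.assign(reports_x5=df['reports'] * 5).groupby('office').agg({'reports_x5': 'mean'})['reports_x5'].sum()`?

add column reports_x5 = df['reports'] * 5:
  office  reports  name  reports_x5
0    NYC        3   Fay          15
1    SEA        2  Omar          10
2    SEA        1   Pia           5
3    SEA        9   Pia          45
4    NYC        5   Pia          25
5    SEA        0  Omar           0
6    NYC        5   Uma          25
group by office, mean of reports_x5:
        reports_x5
office            
NYC      21.666667
SEA      15.000000
Taking the sum of column 'reports_x5' gives 36.6666666667.

36.6666666667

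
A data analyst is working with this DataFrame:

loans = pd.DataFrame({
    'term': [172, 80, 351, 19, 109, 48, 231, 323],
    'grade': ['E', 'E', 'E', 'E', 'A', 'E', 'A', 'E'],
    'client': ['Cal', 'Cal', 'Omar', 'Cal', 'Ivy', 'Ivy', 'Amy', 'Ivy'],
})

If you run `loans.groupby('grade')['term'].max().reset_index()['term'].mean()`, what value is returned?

group by grade, max of term:
grade
A    231
E    351
Name: term, dtype: int64
reset_index():
  grade  term
0     A   231
1     E   351
Then the mean of column 'term': 291.0

291.0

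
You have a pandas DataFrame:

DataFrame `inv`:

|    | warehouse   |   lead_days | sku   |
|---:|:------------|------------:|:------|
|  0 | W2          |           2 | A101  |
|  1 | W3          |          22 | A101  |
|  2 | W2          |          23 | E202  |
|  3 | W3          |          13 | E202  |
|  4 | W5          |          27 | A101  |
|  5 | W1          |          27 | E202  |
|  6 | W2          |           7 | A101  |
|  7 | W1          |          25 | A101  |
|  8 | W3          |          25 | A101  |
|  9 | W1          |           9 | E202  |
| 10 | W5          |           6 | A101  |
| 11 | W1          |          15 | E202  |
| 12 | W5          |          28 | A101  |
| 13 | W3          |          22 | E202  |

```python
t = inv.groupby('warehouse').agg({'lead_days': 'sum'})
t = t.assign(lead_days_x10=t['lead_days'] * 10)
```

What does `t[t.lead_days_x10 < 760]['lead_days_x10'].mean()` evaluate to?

465.0

group by warehouse, sum of lead_days:
           lead_days
warehouse           
W1                76
W2                32
W3                82
W5                61
add column lead_days_x10 = t['lead_days'] * 10:
           lead_days  lead_days_x10
warehouse                          
W1                76            760
W2                32            320
W3                82            820
W5                61            610
filter rows where lead_days_x10 < 760:
           lead_days  lead_days_x10
warehouse                          
W2                32            320
W5                61            610
Taking the mean of column 'lead_days_x10' gives 465.0.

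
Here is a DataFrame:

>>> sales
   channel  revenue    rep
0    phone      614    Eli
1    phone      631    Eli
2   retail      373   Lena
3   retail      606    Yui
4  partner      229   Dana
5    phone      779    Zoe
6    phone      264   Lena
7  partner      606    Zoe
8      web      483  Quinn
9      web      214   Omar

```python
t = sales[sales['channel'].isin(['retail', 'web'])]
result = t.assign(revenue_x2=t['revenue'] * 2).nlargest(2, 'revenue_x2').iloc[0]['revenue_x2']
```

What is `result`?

1212

filter rows where channel in ['retail', 'web']:
  channel  revenue    rep
2  retail      373   Lena
3  retail      606    Yui
8     web      483  Quinn
9     web      214   Omar
add column revenue_x2 = t['revenue'] * 2:
  channel  revenue    rep  revenue_x2
2  retail      373   Lena         746
3  retail      606    Yui        1212
8     web      483  Quinn         966
9     web      214   Omar         428
take 2 rows with largest revenue_x2:
  channel  revenue    rep  revenue_x2
3  retail      606    Yui        1212
8     web      483  Quinn         966
value at position 0, column 'revenue_x2' → 1212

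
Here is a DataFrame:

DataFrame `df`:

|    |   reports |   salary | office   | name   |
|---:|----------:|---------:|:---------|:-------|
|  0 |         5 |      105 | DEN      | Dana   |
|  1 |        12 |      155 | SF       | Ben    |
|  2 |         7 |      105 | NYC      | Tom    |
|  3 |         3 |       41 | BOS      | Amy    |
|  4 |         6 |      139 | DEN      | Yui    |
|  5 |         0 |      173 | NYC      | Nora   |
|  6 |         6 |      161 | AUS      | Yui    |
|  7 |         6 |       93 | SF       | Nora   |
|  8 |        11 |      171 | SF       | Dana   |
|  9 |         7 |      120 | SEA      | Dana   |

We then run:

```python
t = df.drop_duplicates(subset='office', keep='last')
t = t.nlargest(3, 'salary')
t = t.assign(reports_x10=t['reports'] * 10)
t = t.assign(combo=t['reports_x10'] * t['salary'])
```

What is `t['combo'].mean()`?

drop duplicate office (keep=last):
   reports  salary office  name
3        3      41    BOS   Amy
4        6     139    DEN   Yui
5        0     173    NYC  Nora
6        6     161    AUS   Yui
8       11     171     SF  Dana
9        7     120    SEA  Dana
take 3 rows with largest salary:
   reports  salary office  name
5        0     173    NYC  Nora
8       11     171     SF  Dana
6        6     161    AUS   Yui
add column reports_x10 = t['reports'] * 10:
   reports  salary office  name  reports_x10
5        0     173    NYC  Nora            0
8       11     171     SF  Dana          110
6        6     161    AUS   Yui           60
add column combo = t['reports_x10'] * t['salary']:
   reports  salary office  name  reports_x10  combo
5        0     173    NYC  Nora            0      0
8       11     171     SF  Dana          110  18810
6        6     161    AUS   Yui           60   9660

9490.0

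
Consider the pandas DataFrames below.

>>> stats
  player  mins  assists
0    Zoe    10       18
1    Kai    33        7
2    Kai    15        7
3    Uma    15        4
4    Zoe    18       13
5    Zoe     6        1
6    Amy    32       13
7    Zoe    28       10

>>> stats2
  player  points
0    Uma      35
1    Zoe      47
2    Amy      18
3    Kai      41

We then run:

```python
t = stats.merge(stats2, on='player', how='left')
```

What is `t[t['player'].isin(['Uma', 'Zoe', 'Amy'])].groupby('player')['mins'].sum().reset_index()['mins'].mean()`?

merge on 'player' (how='left') → 8 rows:
  player  mins  assists  points
0    Zoe    10       18      47
1    Kai    33        7      41
2    Kai    15        7      41
3    Uma    15        4      35
4    Zoe    18       13      47
5    Zoe     6        1      47
6    Amy    32       13      18
7    Zoe    28       10      47
filter rows where player in ['Uma', 'Zoe', 'Amy']:
  player  mins  assists  points
0    Zoe    10       18      47
3    Uma    15        4      35
4    Zoe    18       13      47
5    Zoe     6        1      47
6    Amy    32       13      18
7    Zoe    28       10      47
group by player, sum of mins:
player
Amy    32
Uma    15
Zoe    62
Name: mins, dtype: int64
reset_index():
  player  mins
0    Amy    32
1    Uma    15
2    Zoe    62
Taking the mean of column 'mins' gives 36.3333333333.

36.3333333333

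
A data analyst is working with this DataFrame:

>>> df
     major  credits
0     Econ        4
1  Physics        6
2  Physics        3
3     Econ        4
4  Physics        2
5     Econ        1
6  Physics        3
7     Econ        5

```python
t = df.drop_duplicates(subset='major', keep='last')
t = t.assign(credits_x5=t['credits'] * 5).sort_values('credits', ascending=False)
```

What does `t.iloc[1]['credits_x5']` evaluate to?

drop duplicate major (keep=last):
     major  credits
6  Physics        3
7     Econ        5
add column credits_x5 = t['credits'] * 5:
     major  credits  credits_x5
6  Physics        3          15
7     Econ        5          25
sort by credits descending:
     major  credits  credits_x5
7     Econ        5          25
6  Physics        3          15
Taking the value at position 1, column 'credits_x5' gives 15.

15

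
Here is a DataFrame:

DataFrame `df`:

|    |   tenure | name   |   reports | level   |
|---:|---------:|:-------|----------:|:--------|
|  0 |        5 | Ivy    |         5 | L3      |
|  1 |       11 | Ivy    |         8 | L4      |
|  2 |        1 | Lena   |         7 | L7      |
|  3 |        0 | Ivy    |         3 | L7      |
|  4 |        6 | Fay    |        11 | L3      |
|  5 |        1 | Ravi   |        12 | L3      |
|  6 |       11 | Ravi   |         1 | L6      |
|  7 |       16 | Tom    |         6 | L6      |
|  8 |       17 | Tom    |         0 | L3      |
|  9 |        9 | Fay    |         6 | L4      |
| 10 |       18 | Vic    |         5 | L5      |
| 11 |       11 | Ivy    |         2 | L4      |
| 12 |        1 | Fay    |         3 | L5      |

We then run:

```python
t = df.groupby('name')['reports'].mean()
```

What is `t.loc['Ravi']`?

6.5

group by name, mean of reports:
name
Fay     6.666667
Ivy     4.500000
Lena    7.000000
Ravi    6.500000
Tom     3.000000
Vic     5.000000
Name: reports, dtype: float64
Finally, value at index 'Ravi' = 6.5.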